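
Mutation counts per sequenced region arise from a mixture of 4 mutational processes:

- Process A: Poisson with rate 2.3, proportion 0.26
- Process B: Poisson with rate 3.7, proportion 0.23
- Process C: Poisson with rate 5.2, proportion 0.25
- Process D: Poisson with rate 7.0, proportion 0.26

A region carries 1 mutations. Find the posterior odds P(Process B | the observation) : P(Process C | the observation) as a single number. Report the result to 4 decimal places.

Since P(k|x) ∝ P(Z=k) f_k(x), the posterior odds are P(Z=i) f_i(x) / (P(Z=j) f_j(x)).
Poisson probabilities:
  p_A = 0.230595
  p_B = 0.091477
  p_C = 0.0286861
  p_D = 0.00638317
0.0210397 / 0.00717153 ≈ 2.9338

2.9338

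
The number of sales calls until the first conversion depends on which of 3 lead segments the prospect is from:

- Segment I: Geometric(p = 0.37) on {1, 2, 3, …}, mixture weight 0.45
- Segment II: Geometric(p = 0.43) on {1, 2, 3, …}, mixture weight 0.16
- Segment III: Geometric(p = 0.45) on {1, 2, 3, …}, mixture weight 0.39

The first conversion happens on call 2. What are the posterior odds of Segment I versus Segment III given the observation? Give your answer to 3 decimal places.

1.087

The posterior odds equal the prior odds times the likelihood ratio: (P(Z=i)/P(Z=j))·(f_i(x)/f_j(x)).
Geometric probabilities:
  f_I = 0.2331
  f_II = 0.2451
  f_III = 0.2475
Odds = (0.45/0.39) × (0.2331/0.2475) = 1.15385 × 0.941818 ≈ 1.087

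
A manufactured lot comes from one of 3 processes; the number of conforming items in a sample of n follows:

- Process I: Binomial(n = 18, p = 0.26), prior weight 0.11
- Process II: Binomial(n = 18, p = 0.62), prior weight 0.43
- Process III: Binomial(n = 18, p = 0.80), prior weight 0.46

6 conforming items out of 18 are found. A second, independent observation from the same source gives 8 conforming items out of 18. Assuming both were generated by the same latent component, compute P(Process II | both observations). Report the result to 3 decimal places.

0.244

The responsibility of component k is π_k f_k(x) divided by Σ_j π_j f_j(x).
Since both observations come from the same component, the likelihood for component k is f_k(x₁)·f_k(x₂).
  f_I = [0.154629] × [0.0449947] = 0.00695751
  f_II = [0.00955927] × [0.0599828] = 0.000573392
  f_III = [1.99329e-05] × [0.000751757] = 1.49847e-08
Unnormalised posteriors:
  π_I·f_I = 0.11 × 0.00695751 = 0.000765326
  π_II·f_II = 0.43 × 0.000573392 = 0.000246559
  π_III·f_III = 0.46 × 1.49847e-08 = 6.89297e-09
Denominator: 0.000765326 + 0.000246559 + 6.89297e-09 = 0.00101189
P(Process II | data) = 0.000246559 / 0.00101189 ≈ 0.244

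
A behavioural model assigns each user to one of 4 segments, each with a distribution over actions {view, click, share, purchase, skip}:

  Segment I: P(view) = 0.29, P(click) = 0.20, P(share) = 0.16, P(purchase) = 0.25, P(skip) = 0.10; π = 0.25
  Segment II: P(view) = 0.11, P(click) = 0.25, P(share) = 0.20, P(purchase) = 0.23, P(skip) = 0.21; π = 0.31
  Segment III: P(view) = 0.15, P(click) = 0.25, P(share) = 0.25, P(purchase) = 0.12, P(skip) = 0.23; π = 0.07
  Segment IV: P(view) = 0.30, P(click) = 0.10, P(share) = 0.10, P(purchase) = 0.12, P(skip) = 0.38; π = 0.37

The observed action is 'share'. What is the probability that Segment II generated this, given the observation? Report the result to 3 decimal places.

0.396

P(component k | x) = π_k·f_k(x) / marginal(x), where marginal(x) = Σ_j π_j·f_j(x).
Categorical probabilities:
  p_I = 0.16
  p_II = 0.2
  p_III = 0.25
  p_IV = 0.1
Multiply by the mixture weights:
  π_I·p_I = 0.25 × 0.16 = 0.04
  π_II·p_II = 0.31 × 0.2 = 0.062
  π_III·p_III = 0.07 × 0.25 = 0.0175
  π_IV·p_IV = 0.37 × 0.1 = 0.037
Normaliser: 0.04 + 0.062 + 0.0175 + 0.037 = 0.1565
P(Segment II | x) = 0.062 / 0.1565 ≈ 0.396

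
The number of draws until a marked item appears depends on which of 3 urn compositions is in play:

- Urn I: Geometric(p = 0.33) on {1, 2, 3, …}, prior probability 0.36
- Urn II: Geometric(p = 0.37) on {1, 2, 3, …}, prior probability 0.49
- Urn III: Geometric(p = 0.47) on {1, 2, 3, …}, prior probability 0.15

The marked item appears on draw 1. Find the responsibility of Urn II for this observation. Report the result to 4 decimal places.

By Bayes' theorem, P(k | x) = w_k f_k(x) / Σ_j w_j f_j(x).
Evaluate each component's likelihood at the observed value:
  f_I = 0.33·(1−0.33)^0 = 0.33·1 = 0.33
  f_II = 0.37·(1−0.37)^0 = 0.37·1 = 0.37
  f_III = 0.47·(1−0.47)^0 = 0.47·1 = 0.47
Unnormalised posteriors:
  w_I·f_I = 0.36 × 0.33 = 0.1188
  w_II·f_II = 0.49 × 0.37 = 0.1813
  w_III·f_III = 0.15 × 0.47 = 0.0705
Evidence: 0.1188 + 0.1813 + 0.0705 = 0.3706
P(Urn II | x) ≈ 0.4892

0.4892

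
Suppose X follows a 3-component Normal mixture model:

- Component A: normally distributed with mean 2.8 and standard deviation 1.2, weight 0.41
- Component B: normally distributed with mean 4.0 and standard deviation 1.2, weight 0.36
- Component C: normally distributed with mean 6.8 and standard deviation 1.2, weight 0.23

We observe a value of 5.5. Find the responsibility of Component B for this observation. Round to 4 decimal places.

P(component k | x) = π_k·f_k(x) / marginal(x), where marginal(x) = Σ_j π_j·f_j(x).
Evaluate each component's likelihood at the observed value:
  p_A = (1/(1.2·√(2π)))·exp(−(5.5−2.8)²/(2·1.2²)) = 0.332452·exp(-2.53125) = 0.0264497
  p_B = (1/(1.2·√(2π)))·exp(−(5.5−4.0)²/(2·1.2²)) = 0.332452·exp(-0.78125) = 0.152208
  p_C = (1/(1.2·√(2π)))·exp(−(5.5−6.8)²/(2·1.2²)) = 0.332452·exp(-0.58681) = 0.184877
Unnormalised posteriors:
  π_A·p_A = 0.41 × 0.0264497 = 0.0108444
  π_B·p_B = 0.36 × 0.152208 = 0.0547947
  π_C·p_C = 0.23 × 0.184877 = 0.0425217
Denominator: 0.0108444 + 0.0547947 + 0.0425217 = 0.108161
Responsibility of Component B: 0.0547947 / 0.108161 ≈ 0.5066

0.5066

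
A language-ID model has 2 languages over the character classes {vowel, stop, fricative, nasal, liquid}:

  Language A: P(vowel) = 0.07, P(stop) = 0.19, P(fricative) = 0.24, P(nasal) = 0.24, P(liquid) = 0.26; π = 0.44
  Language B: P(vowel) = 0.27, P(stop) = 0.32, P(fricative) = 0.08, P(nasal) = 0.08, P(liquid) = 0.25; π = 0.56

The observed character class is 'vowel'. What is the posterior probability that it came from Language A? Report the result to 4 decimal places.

The responsibility of component k is P(Z=k) f_k(x) divided by Σ_j P(Z=j) f_j(x).
Categorical probabilities:
  L_A = P(vowel | comp) = 0.07
  L_B = P(vowel | comp) = 0.27
Prior × likelihood for each component:
  P(Z=A)·L_A = 0.44 × 0.07 = 0.0308
  P(Z=B)·L_B = 0.56 × 0.27 = 0.1512
Sum: 0.0308 + 0.1512 = 0.182
Responsibility of Language A: 0.0308 / 0.182 ≈ 0.1692

0.1692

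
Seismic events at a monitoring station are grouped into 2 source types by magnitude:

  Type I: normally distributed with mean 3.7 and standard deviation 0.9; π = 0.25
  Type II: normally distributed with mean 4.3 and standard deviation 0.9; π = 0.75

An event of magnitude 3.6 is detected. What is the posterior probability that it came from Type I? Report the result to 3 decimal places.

The responsibility of component k is π_k f_k(x) divided by Σ_j π_j f_j(x).
Evaluate each component's likelihood at the observed value:
  p_I = (1/(0.9·√(2π)))·exp(−(3.6−3.7)²/(2·0.9²)) = 0.443269·exp(-0.00617) = 0.440541
  p_II = (1/(0.9·√(2π)))·exp(−(3.6−4.3)²/(2·0.9²)) = 0.443269·exp(-0.30247) = 0.327572
Multiply by the mixture weights:
  π_I·p_I = 0.25 × 0.440541 = 0.110135
  π_II·p_II = 0.75 × 0.327572 = 0.245679
Evidence: 0.110135 + 0.245679 = 0.355814
Responsibility of Type I: 0.110135 / 0.355814 ≈ 0.310

0.310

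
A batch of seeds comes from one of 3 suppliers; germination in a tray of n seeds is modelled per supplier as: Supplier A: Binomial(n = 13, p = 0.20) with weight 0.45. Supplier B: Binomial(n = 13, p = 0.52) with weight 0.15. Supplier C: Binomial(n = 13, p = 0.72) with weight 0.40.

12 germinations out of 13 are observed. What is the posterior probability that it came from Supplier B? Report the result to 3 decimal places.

0.013

Apply Bayes' rule: the posterior for each component is proportional to its prior times its likelihood at x.
Binomial probabilities:
  L_A = 4.25984e-08
  L_B = 0.00243907
  L_C = 0.0706466
Multiply by the mixture weights:
  π_A·L_A = 0.45 × 4.25984e-08 = 1.91693e-08
  π_B·L_B = 0.15 × 0.00243907 = 0.000365861
  π_C·L_C = 0.40 × 0.0706466 = 0.0282586
Sum: 1.91693e-08 + 0.000365861 + 0.0282586 = 0.0286245
Responsibility of Supplier B: 0.000365861 / 0.0286245 ≈ 0.013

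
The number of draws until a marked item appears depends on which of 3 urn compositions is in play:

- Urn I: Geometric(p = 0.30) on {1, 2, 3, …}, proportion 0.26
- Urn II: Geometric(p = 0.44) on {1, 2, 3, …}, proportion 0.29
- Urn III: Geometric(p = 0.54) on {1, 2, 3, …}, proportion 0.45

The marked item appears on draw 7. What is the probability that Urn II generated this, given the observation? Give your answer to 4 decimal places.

0.2553

P(component k | x) = π_k·f_k(x) / marginal(x), where marginal(x) = Σ_j π_j·f_j(x).
Component likelihoods at x = 7:
  L_I = 0.30·(1−0.30)^6 = 0.30·0.117649 = 0.0352947
  L_II = 0.44·(1−0.44)^6 = 0.44·0.030841 = 0.01357
  L_III = 0.54·(1−0.54)^6 = 0.54·0.0094743 = 0.00511612
Prior × likelihood for each component:
  π_I·L_I = 0.26 × 0.0352947 = 0.00917662
  π_II·L_II = 0.29 × 0.01357 = 0.00393531
  π_III·L_III = 0.45 × 0.00511612 = 0.00230225
Marginal: 0.00917662 + 0.00393531 + 0.00230225 = 0.0154142
So the posterior for Urn II is 0.00393531 / 0.0154142 ≈ 0.2553.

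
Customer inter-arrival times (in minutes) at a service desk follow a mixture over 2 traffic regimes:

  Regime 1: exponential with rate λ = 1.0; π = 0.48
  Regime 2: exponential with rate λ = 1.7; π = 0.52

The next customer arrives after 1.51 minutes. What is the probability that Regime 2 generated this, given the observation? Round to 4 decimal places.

P(component k | x) = π_k·f_k(x) / marginal(x), where marginal(x) = Σ_j π_j·f_j(x).
Evaluate each component's likelihood at the observed value:
  L_1 = 0.22091
  L_2 = 0.130501
Multiply by the mixture weights:
  π_1·L_1 = 0.48 × 0.22091 = 0.106037
  π_2·L_2 = 0.52 × 0.130501 = 0.0678607
Normaliser: 0.106037 + 0.0678607 = 0.173897
Responsibility of Regime 2: 0.0678607 / 0.173897 ≈ 0.3902

0.3902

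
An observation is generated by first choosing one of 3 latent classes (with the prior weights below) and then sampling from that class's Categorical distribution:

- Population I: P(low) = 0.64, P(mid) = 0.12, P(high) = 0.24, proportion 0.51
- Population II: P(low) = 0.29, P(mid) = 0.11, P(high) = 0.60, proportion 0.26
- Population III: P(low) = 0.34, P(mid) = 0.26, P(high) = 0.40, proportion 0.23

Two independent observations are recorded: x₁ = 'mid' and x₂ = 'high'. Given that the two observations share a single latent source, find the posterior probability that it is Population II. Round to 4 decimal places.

Apply Bayes' rule: the posterior for each component is proportional to its prior times its likelihood at x.
Since both observations come from the same component, the likelihood for component k is f_k(x₁)·f_k(x₂).
  f_I = [P(mid | comp) = 0.12] × [0.24] = 0.0288
  f_II = [P(mid | comp) = 0.11] × [0.6] = 0.066
  f_III = [P(mid | comp) = 0.26] × [0.4] = 0.104
Weight by the priors:
  w_I·f_I = 0.51 × 0.0288 = 0.014688
  w_II·f_II = 0.26 × 0.066 = 0.01716
  w_III·f_III = 0.23 × 0.104 = 0.02392
Denominator: 0.014688 + 0.01716 + 0.02392 = 0.055768
P(Population II | x₁,x₂) ≈ 0.3077

0.3077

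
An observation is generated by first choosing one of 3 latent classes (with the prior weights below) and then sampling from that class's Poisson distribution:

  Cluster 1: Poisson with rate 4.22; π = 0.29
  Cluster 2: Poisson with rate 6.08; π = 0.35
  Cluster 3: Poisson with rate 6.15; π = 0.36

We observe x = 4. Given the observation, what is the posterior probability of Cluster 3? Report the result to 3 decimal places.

Apply Bayes' rule: the posterior for each component is proportional to its prior times its likelihood at x.
Poisson probabilities:
  L_1 = e^(−4.22)·4.22^4/4! = 0.19423
  L_2 = e^(−6.08)·6.08^4/4! = 0.130284
  L_3 = e^(−6.15)·6.15^4/4! = 0.127168
Multiply by the mixture weights:
  w_1·L_1 = 0.29 × 0.19423 = 0.0563266
  w_2·L_2 = 0.35 × 0.130284 = 0.0455996
  w_3·L_3 = 0.36 × 0.127168 = 0.0457805
Marginal: 0.0563266 + 0.0455996 + 0.0457805 = 0.147707
So the posterior for Cluster 3 is 0.0457805 / 0.147707 ≈ 0.310.

0.310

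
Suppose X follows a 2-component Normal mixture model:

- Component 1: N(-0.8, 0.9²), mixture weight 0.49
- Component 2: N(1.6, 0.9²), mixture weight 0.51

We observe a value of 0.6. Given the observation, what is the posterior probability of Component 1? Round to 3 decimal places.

P(component k | x) = π_k·f_k(x) / marginal(x), where marginal(x) = Σ_j π_j·f_j(x).
Evaluate each component's likelihood at the observed value:
  p_1 = 0.132198
  p_2 = 0.239103
Weight by the priors:
  π_1·p_1 = 0.49 × 0.132198 = 0.064777
  π_2·p_2 = 0.51 × 0.239103 = 0.121942
Normaliser: 0.064777 + 0.121942 = 0.186719
P(Component 1 | the observation) ≈ 0.347

0.347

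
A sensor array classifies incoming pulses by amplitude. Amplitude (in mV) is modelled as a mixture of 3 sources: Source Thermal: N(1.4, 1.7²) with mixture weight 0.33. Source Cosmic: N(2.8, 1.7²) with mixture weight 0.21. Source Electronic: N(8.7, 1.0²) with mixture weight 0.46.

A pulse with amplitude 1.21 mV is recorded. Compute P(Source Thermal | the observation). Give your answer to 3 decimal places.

0.707

Posterior ∝ prior × likelihood, so P(k | x) ∝ π_k f_k(x); normalise over all components.
Component likelihoods at x = 1.21 mV:
  p_Thermal = (1/(1.7·√(2π)))·exp(−(1.21−1.4)²/(2·1.7²)) = 0.234672·exp(-0.00625) = 0.233211
  p_Cosmic = (1/(1.7·√(2π)))·exp(−(1.21−2.8)²/(2·1.7²)) = 0.234672·exp(-0.43739) = 0.151533
  p_Electronic = (1/(1.0·√(2π)))·exp(−(1.21−8.7)²/(2·1.0²)) = 0.398942·exp(-28.05005) = 2.62378e-13
Unnormalised posteriors:
  π_Thermal·p_Thermal = 0.33 × 0.233211 = 0.0769596
  π_Cosmic·p_Cosmic = 0.21 × 0.151533 = 0.0318219
  π_Electronic·p_Electronic = 0.46 × 2.62378e-13 = 1.20694e-13
Normaliser: 0.0769596 + 0.0318219 + 1.20694e-13 = 0.108781
So the posterior for Source Thermal is 0.0769596 / 0.108781 ≈ 0.707.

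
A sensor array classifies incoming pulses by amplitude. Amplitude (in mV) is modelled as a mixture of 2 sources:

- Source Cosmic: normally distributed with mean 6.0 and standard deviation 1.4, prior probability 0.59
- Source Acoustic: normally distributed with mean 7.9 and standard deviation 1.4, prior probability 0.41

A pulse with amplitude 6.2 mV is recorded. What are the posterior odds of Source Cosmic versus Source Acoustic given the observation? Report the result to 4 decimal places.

2.9773

Since P(k|x) ∝ π_k f_k(x), the posterior odds are π_i f_i(x) / (π_j f_j(x)).
Evaluate each component's likelihood at the observed value:
  f_Cosmic = (1/(1.4·√(2π)))·exp(−(6.2−6.0)²/(2·1.4²)) = 0.284959·exp(-0.01020) = 0.282066
  f_Acoustic = (1/(1.4·√(2π)))·exp(−(6.2−7.9)²/(2·1.4²)) = 0.284959·exp(-0.73724) = 0.136333
Odds = (0.59/0.41) × (0.282066/0.136333) = 1.43902 × 2.06895 ≈ 2.9773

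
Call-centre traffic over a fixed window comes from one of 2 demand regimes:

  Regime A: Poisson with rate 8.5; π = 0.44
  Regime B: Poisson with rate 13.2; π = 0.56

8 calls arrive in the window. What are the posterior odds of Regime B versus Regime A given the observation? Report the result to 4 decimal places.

Only the two components matter; the odds are (P(Z=i) f_i(x)) / (P(Z=j) f_j(x)).
Component likelihoods at x = 8 calls:
  f_A = e^(−8.5)·8.5^8/8! = 0.137508
  f_B = e^(−13.2)·13.2^8/8! = 0.0423042
Odds = (0.56/0.44) × (0.0423042/0.137508) = 1.27273 × 0.307649 ≈ 0.3916

0.3916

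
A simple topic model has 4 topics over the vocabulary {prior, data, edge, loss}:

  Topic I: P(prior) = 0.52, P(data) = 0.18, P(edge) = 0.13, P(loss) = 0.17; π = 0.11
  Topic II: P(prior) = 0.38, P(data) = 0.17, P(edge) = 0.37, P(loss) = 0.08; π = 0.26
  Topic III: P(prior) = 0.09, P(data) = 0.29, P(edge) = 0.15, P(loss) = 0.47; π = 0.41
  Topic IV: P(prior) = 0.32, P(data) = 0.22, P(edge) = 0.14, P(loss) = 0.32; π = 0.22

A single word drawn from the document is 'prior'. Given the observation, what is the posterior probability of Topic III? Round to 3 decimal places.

0.140

By Bayes' theorem, P(k | x) = P(Z=k) f_k(x) / Σ_j P(Z=j) f_j(x).
Categorical probabilities:
  p_I = 0.52
  p_II = 0.38
  p_III = 0.09
  p_IV = 0.32
Weight by the priors:
  P(Z=I)·p_I = 0.11 × 0.52 = 0.0572
  P(Z=II)·p_II = 0.26 × 0.38 = 0.0988
  P(Z=III)·p_III = 0.41 × 0.09 = 0.0369
  P(Z=IV)·p_IV = 0.22 × 0.32 = 0.0704
Normaliser: 0.0572 + 0.0988 + 0.0369 + 0.0704 = 0.2633
P(Topic III | the observation) ≈ 0.140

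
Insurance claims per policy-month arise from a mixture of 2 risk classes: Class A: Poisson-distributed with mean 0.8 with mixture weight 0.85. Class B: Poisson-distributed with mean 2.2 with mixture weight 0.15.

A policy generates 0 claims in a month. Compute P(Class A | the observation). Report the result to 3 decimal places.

Posterior ∝ prior × likelihood, so P(k | x) ∝ π_k f_k(x); normalise over all components.
Component likelihoods at x = 0 claims:
  f_A = e^(−0.8)·0.8^0/0! = 0.449329
  f_B = e^(−2.2)·2.2^0/0! = 0.110803
Prior × likelihood for each component:
  π_A·f_A = 0.85 × 0.449329 = 0.38193
  π_B·f_B = 0.15 × 0.110803 = 0.0166205
Normaliser: 0.38193 + 0.0166205 = 0.39855
So the posterior for Class A is 0.38193 / 0.39855 ≈ 0.958.

0.958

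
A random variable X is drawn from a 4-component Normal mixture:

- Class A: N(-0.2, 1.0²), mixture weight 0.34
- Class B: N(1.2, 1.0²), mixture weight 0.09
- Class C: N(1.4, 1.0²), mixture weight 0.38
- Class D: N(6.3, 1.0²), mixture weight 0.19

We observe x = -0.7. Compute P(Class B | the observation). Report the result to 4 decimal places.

0.0415

Apply Bayes' rule: the posterior for each component is proportional to its prior times its likelihood at x.
Evaluate each component's likelihood at the observed value:
  p_A = (1/(1.0·√(2π)))·exp(−(-0.7−-0.2)²/(2·1.0²)) = 0.398942·exp(-0.12500) = 0.352065
  p_B = (1/(1.0·√(2π)))·exp(−(-0.7−1.2)²/(2·1.0²)) = 0.398942·exp(-1.80500) = 0.0656158
  p_C = (1/(1.0·√(2π)))·exp(−(-0.7−1.4)²/(2·1.0²)) = 0.398942·exp(-2.20500) = 0.0439836
  p_D = (1/(1.0·√(2π)))·exp(−(-0.7−6.3)²/(2·1.0²)) = 0.398942·exp(-24.50000) = 9.13472e-12
Prior × likelihood for each component:
  π_A·p_A = 0.34 × 0.352065 = 0.119702
  π_B·p_B = 0.09 × 0.0656158 = 0.00590542
  π_C·p_C = 0.38 × 0.0439836 = 0.0167138
  π_D·p_D = 0.19 × 9.13472e-12 = 1.7356e-12
Denominator: 0.119702 + 0.00590542 + 0.0167138 + 1.7356e-12 = 0.142321
P(Class B | -0.7) = 0.00590542 / 0.142321 ≈ 0.0415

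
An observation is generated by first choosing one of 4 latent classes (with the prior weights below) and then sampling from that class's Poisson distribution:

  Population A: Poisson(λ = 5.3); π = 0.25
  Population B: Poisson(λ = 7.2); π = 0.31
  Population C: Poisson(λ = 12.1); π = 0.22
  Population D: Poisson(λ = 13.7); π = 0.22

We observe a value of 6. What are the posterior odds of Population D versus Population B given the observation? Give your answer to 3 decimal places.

The posterior odds equal the prior odds times the likelihood ratio: (π_i/π_j)·(f_i(x)/f_j(x)).
Evaluate each component's likelihood at the observed value:
  p_A = e^(−5.3)·5.3^6/6! = 0.15366
  p_B = e^(−7.2)·7.2^6/6! = 0.144458
  p_C = e^(−12.1)·12.1^6/6! = 0.0242335
  p_D = e^(−13.7)·13.7^6/6! = 0.0103076
0.00226767 / 0.044782 ≈ 0.051

0.051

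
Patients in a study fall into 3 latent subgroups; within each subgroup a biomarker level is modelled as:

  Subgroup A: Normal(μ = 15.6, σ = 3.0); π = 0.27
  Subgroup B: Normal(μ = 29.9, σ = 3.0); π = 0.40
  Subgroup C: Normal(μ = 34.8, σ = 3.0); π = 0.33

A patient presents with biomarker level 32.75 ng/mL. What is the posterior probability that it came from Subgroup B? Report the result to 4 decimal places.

By Bayes' theorem, P(k | x) = π_k f_k(x) / Σ_j π_j f_j(x).
Component likelihoods at x = 32.75 ng/mL:
  L_A = 1.06502e-08
  L_B = 0.0846864
  L_C = 0.105291
Unnormalised posteriors:
  π_A·L_A = 0.27 × 1.06502e-08 = 2.87555e-09
  π_B·L_B = 0.40 × 0.0846864 = 0.0338745
  π_C·L_C = 0.33 × 0.105291 = 0.0347462
Normaliser: 2.87555e-09 + 0.0338745 + 0.0347462 = 0.0686207
So the posterior for Subgroup B is 0.0338745 / 0.0686207 ≈ 0.4936.

0.4936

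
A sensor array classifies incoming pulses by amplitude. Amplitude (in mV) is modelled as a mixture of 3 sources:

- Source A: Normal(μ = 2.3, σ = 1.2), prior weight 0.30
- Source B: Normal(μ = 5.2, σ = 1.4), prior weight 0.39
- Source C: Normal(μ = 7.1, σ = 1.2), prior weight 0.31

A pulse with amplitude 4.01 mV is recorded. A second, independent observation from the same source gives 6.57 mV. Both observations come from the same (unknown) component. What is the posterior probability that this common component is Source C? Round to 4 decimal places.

Apply Bayes' rule: the posterior for each component is proportional to its prior times its likelihood at x.
Since both observations come from the same component, the likelihood for component k is f_k(x₁)·f_k(x₂).
  p_A = [0.120444] × [0.000591926] = 7.12938e-05
  p_B = [0.198561] × [0.176539] = 0.0350538
  p_C = [0.0120755] × [0.301557] = 0.00364147
Multiply by the mixture weights:
  P(Z=A)·p_A = 0.30 × 7.12938e-05 = 2.13881e-05
  P(Z=B)·p_B = 0.39 × 0.0350538 = 0.013671
  P(Z=C)·p_C = 0.31 × 0.00364147 = 0.00112886
Sum: 2.13881e-05 + 0.013671 + 0.00112886 = 0.0148212
Responsibility of Source C: 0.00112886 / 0.0148212 ≈ 0.0762

0.0762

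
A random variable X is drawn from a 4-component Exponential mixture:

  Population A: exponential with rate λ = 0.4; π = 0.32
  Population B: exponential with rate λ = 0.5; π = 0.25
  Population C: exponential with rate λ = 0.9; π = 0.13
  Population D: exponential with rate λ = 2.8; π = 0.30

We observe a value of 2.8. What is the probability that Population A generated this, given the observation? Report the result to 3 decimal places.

Apply Bayes' rule: the posterior for each component is proportional to its prior times its likelihood at x.
Component likelihoods at x = 2.8:
  f_A = 0.4·e^(−0.4·2.8) = 0.4·e^(−1.1200) = 0.130512
  f_B = 0.5·e^(−0.5·2.8) = 0.5·e^(−1.4000) = 0.123298
  f_C = 0.9·e^(−0.9·2.8) = 0.9·e^(−2.5200) = 0.0724136
  f_D = 2.8·e^(−2.8·2.8) = 2.8·e^(−7.8400) = 0.00110227
Multiply by the mixture weights:
  w_A·f_A = 0.32 × 0.130512 = 0.0417638
  w_B·f_B = 0.25 × 0.123298 = 0.0308246
  w_C·f_C = 0.13 × 0.0724136 = 0.00941377
  w_D·f_D = 0.30 × 0.00110227 = 0.000330682
Denominator: 0.0417638 + 0.0308246 + 0.00941377 + 0.000330682 = 0.0823329
Responsibility of Population A: 0.0417638 / 0.0823329 ≈ 0.507

0.507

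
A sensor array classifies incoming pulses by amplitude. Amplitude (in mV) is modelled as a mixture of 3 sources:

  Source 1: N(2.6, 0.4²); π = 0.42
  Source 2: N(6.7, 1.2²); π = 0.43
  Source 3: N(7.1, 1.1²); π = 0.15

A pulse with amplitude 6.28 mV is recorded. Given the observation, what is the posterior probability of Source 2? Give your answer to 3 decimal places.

0.765

By Bayes' theorem, P(k | x) = w_k f_k(x) / Σ_j w_j f_j(x).
Component likelihoods at x = 6.28 mV:
  p_1 = (1/(0.4·√(2π)))·exp(−(6.28−2.6)²/(2·0.4²)) = 0.997356·exp(-42.32000) = 4.16397e-19
  p_2 = (1/(1.2·√(2π)))·exp(−(6.28−6.7)²/(2·1.2²)) = 0.332452·exp(-0.06125) = 0.3127
  p_3 = (1/(1.1·√(2π)))·exp(−(6.28−7.1)²/(2·1.1²)) = 0.362675·exp(-0.27785) = 0.274693
Prior × likelihood for each component:
  w_1·p_1 = 0.42 × 4.16397e-19 = 1.74887e-19
  w_2·p_2 = 0.43 × 0.3127 = 0.134461
  w_3·p_3 = 0.15 × 0.274693 = 0.041204
Normaliser: 1.74887e-19 + 0.134461 + 0.041204 = 0.175665
P(Source 2 | x) = 0.134461 / 0.175665 ≈ 0.765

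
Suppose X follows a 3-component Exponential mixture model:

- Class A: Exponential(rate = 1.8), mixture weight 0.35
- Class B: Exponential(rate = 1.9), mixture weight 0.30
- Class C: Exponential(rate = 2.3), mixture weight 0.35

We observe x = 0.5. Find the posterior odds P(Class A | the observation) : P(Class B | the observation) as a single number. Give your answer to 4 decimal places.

1.1619

Posterior odds = (P(Z=i) f_i(x)) / (P(Z=j) f_j(x)); the normalising sum cancels.
Exponential densities:
  p_A = 1.8·e^(−1.8·0.5) = 1.8·e^(−0.9000) = 0.731825
  p_B = 1.9·e^(−1.9·0.5) = 1.9·e^(−0.9500) = 0.734808
  p_C = 2.3·e^(−2.3·0.5) = 2.3·e^(−1.1500) = 0.728265
Odds = (0.35/0.30) × (0.731825/0.734808) = 1.16667 × 0.995941 ≈ 1.1619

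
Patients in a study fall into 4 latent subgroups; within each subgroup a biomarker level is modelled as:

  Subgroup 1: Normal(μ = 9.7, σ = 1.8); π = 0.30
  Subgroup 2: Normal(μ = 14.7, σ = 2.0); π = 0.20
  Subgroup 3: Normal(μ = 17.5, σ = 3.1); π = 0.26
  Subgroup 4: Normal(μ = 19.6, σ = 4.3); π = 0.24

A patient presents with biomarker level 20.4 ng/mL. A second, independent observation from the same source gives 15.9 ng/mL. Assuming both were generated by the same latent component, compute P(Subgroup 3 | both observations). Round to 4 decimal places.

The responsibility of component k is P(Z=k) f_k(x) divided by Σ_j P(Z=j) f_j(x).
Since both observations come from the same component, the likelihood for component k is f_k(x₁)·f_k(x₂).
  p_1 = [4.70361e-09] × [0.000587976] = 2.76561e-12
  p_2 = [0.00343638] × [0.166612] = 0.000572544
  p_3 = [0.0830838] × [0.112643] = 0.00935877
  p_4 = [0.0911854] × [0.0640716] = 0.0058424
Multiply by the mixture weights:
  P(Z=1)·p_1 = 0.30 × 2.76561e-12 = 8.29684e-13
  P(Z=2)·p_2 = 0.20 × 0.000572544 = 0.000114509
  P(Z=3)·p_3 = 0.26 × 0.00935877 = 0.00243328
  P(Z=4)·p_4 = 0.24 × 0.0058424 = 0.00140218
Normaliser: 8.29684e-13 + 0.000114509 + 0.00243328 + 0.00140218 = 0.00394997
P(Subgroup 3 | x) ≈ 0.6160

0.6160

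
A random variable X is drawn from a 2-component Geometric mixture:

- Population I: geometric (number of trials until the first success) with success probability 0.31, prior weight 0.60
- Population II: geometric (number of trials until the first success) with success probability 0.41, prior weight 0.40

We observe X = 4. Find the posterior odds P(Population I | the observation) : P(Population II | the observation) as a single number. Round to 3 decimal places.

Since P(k|x) ∝ P(Z=k) f_k(x), the posterior odds are P(Z=i) f_i(x) / (P(Z=j) f_j(x)).
Evaluate each component's likelihood at the observed value:
  f_I = 0.101838
  f_II = 0.0842054
0.0611027 / 0.0336822 ≈ 1.814

1.814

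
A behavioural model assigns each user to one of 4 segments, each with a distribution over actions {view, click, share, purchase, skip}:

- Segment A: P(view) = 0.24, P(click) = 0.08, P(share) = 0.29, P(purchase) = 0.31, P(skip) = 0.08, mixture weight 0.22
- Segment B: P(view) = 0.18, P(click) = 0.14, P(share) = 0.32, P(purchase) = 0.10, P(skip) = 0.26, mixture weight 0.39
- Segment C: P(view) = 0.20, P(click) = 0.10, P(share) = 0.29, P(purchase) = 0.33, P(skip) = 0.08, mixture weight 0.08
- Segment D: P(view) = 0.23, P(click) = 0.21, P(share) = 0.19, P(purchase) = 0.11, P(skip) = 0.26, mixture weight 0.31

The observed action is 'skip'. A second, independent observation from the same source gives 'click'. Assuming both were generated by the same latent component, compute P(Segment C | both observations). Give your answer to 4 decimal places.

0.0193

P(component k | x) = π_k·f_k(x) / marginal(x), where marginal(x) = Σ_j π_j·f_j(x).
Since both observations come from the same component, the likelihood for component k is f_k(x₁)·f_k(x₂).
  f_A = [P(skip | comp) = 0.08] × [0.08] = 0.0064
  f_B = [P(skip | comp) = 0.26] × [0.14] = 0.0364
  f_C = [P(skip | comp) = 0.08] × [0.1] = 0.008
  f_D = [P(skip | comp) = 0.26] × [0.21] = 0.0546
Prior × likelihood for each component:
  π_A·f_A = 0.22 × 0.0064 = 0.001408
  π_B·f_B = 0.39 × 0.0364 = 0.014196
  π_C·f_C = 0.08 × 0.008 = 0.00064
  π_D·f_D = 0.31 × 0.0546 = 0.016926
Normaliser: 0.001408 + 0.014196 + 0.00064 + 0.016926 = 0.03317
So the posterior for Segment C is 0.00064 / 0.03317 ≈ 0.0193.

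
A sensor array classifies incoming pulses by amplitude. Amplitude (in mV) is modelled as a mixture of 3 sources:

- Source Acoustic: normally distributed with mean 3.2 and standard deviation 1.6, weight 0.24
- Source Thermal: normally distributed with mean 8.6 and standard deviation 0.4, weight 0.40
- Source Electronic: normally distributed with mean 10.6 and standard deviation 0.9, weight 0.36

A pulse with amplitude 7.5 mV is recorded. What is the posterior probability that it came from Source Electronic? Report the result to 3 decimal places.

The responsibility of component k is π_k f_k(x) divided by Σ_j π_j f_j(x).
Normal densities:
  p_Acoustic = 0.00673613
  p_Thermal = 0.0227339
  p_Electronic = 0.00117595
Weight by the priors:
  π_Acoustic·p_Acoustic = 0.24 × 0.00673613 = 0.00161667
  π_Thermal·p_Thermal = 0.40 × 0.0227339 = 0.00909356
  π_Electronic·p_Electronic = 0.36 × 0.00117595 = 0.000423343
Sum: 0.00161667 + 0.00909356 + 0.000423343 = 0.0111336
P(Source Electronic | data) = 0.000423343 / 0.0111336 ≈ 0.038

0.038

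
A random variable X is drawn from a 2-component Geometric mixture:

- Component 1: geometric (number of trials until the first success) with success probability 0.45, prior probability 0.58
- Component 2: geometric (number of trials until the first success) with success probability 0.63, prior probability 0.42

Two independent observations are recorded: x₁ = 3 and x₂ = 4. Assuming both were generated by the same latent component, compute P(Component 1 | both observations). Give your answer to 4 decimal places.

0.8364

By Bayes' theorem, P(k | x) = π_k f_k(x) / Σ_j π_j f_j(x).
Since both observations come from the same component, the likelihood for component k is f_k(x₁)·f_k(x₂).
  f_1 = [0.136125] × [0.0748688] = 0.0101915
  f_2 = [0.086247] × [0.0319114] = 0.00275226
Prior × likelihood for each component:
  π_1·f_1 = 0.58 × 0.0101915 = 0.00591107
  π_2·f_2 = 0.42 × 0.00275226 = 0.00115595
Evidence: 0.00591107 + 0.00115595 = 0.00706702
So the posterior for Component 1 is 0.00591107 / 0.00706702 ≈ 0.8364.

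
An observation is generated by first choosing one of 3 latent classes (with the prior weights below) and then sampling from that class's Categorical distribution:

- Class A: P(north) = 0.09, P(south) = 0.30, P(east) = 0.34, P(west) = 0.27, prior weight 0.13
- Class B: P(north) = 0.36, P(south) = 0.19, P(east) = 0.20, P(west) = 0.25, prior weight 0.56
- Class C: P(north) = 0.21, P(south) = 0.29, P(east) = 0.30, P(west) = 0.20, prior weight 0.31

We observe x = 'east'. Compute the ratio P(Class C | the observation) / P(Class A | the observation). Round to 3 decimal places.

The posterior odds equal the prior odds times the likelihood ratio: (π_i/π_j)·(f_i(x)/f_j(x)).
Categorical probabilities:
  p_A = P(east | comp) = 0.34
  p_B = P(east | comp) = 0.20
  p_C = P(east | comp) = 0.30
Posterior odds = (π_C·p_C) / (π_A·p_A) = (0.31·0.3) / (0.13·0.34) = 0.093 / 0.0442 ≈ 2.104

2.104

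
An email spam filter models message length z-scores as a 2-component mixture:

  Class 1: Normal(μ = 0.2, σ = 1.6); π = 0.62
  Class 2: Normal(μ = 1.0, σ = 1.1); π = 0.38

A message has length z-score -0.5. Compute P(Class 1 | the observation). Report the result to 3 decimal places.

By Bayes' theorem, P(k | x) = π_k f_k(x) / Σ_j π_j f_j(x).
Evaluate each component's likelihood at the observed value:
  p_1 = (1/(1.6·√(2π)))·exp(−(-0.5−0.2)²/(2·1.6²)) = 0.249339·exp(-0.09570) = 0.226583
  p_2 = (1/(1.1·√(2π)))·exp(−(-0.5−1.0)²/(2·1.1²)) = 0.362675·exp(-0.92975) = 0.14313
Prior × likelihood for each component:
  π_1·p_1 = 0.62 × 0.226583 = 0.140481
  π_2·p_2 = 0.38 × 0.14313 = 0.0543895
Evidence: 0.140481 + 0.0543895 = 0.194871
P(Class 1 | data) ≈ 0.721

0.721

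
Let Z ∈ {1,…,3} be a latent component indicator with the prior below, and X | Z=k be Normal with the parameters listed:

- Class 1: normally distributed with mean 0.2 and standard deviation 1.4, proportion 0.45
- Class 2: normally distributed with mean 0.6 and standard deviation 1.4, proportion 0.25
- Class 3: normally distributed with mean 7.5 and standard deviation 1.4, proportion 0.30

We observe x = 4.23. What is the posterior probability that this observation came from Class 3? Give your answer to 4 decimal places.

Apply Bayes' rule: the posterior for each component is proportional to its prior times its likelihood at x.
Normal densities:
  f_1 = 0.00452337
  f_2 = 0.00988373
  f_3 = 0.0186261
Weight by the priors:
  P(Z=1)·f_1 = 0.45 × 0.00452337 = 0.00203552
  P(Z=2)·f_2 = 0.25 × 0.00988373 = 0.00247093
  P(Z=3)·f_3 = 0.30 × 0.0186261 = 0.00558783
Denominator: 0.00203552 + 0.00247093 + 0.00558783 = 0.0100943
Responsibility of Class 3: 0.00558783 / 0.0100943 ≈ 0.5536

0.5536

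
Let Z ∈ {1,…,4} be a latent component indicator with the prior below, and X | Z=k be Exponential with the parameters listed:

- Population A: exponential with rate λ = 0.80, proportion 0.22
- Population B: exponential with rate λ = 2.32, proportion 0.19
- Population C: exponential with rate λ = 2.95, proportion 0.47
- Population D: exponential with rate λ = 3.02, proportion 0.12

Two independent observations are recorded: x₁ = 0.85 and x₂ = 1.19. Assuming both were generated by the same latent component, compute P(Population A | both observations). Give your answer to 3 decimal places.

0.564

By Bayes' theorem, P(k | x) = w_k f_k(x) / Σ_j w_j f_j(x).
Since both observations come from the same component, the likelihood for component k is f_k(x₁)·f_k(x₂).
  p_A = [0.80·e^(−0.80·0.85) = 0.80·e^(−0.6800) = 0.405294] × [0.308775] = 0.125144
  p_B = [2.32·e^(−2.32·0.85) = 2.32·e^(−1.9720) = 0.322893] × [0.146719] = 0.0473748
  p_C = [2.95·e^(−2.95·0.85) = 2.95·e^(−2.5075) = 0.240341] × [0.0881518] = 0.0211865
  p_D = [3.02·e^(−3.02·0.85) = 3.02·e^(−2.5670) = 0.231832] × [0.0830308] = 0.0192492
Unnormalised posteriors:
  w_A·p_A = 0.22 × 0.125144 = 0.0275318
  w_B·p_B = 0.19 × 0.0473748 = 0.0090012
  w_C·p_C = 0.47 × 0.0211865 = 0.00995767
  w_D·p_D = 0.12 × 0.0192492 = 0.0023099
Evidence: 0.0275318 + 0.0090012 + 0.00995767 + 0.0023099 = 0.0488005
Responsibility of Population A: 0.0275318 / 0.0488005 ≈ 0.564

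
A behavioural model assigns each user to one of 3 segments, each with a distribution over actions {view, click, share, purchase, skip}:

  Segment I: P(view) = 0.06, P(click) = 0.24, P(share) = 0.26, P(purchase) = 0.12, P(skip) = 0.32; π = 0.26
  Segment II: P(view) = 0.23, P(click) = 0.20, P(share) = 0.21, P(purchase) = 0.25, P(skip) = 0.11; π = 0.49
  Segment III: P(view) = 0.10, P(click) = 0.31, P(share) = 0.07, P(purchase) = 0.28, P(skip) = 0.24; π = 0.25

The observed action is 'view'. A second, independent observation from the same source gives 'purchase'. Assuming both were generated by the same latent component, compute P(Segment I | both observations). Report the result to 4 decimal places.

The responsibility of component k is P(Z=k) f_k(x) divided by Σ_j P(Z=j) f_j(x).
Since both observations come from the same component, the likelihood for component k is f_k(x₁)·f_k(x₂).
  L_I = [P(view | comp) = 0.06] × [0.12] = 0.0072
  L_II = [P(view | comp) = 0.23] × [0.25] = 0.0575
  L_III = [P(view | comp) = 0.10] × [0.28] = 0.028
Unnormalised posteriors:
  P(Z=I)·L_I = 0.26 × 0.0072 = 0.001872
  P(Z=II)·L_II = 0.49 × 0.0575 = 0.028175
  P(Z=III)·L_III = 0.25 × 0.028 = 0.007
Sum: 0.001872 + 0.028175 + 0.007 = 0.037047
Responsibility of Segment I: 0.001872 / 0.037047 ≈ 0.0505

0.0505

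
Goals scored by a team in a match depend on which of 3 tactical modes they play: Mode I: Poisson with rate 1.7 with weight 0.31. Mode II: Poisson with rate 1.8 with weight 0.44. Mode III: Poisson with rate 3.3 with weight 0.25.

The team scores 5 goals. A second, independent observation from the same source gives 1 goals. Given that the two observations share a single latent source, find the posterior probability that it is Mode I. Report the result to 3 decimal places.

0.227

Apply Bayes' rule: the posterior for each component is proportional to its prior times its likelihood at x.
Since both observations come from the same component, the likelihood for component k is f_k(x₁)·f_k(x₂).
  p_I = [e^(−1.7)·1.7^5/5! = 0.0216154] × [0.310562] = 0.00671291
  p_II = [e^(−1.8)·1.8^5/5! = 0.0260286] × [0.297538] = 0.0077445
  p_III = [e^(−3.3)·3.3^5/5! = 0.120286] × [0.121714] = 0.0146406
Weight by the priors:
  w_I·p_I = 0.31 × 0.00671291 = 0.002081
  w_II·p_II = 0.44 × 0.0077445 = 0.00340758
  w_III·p_III = 0.25 × 0.0146406 = 0.00366015
Evidence: 0.002081 + 0.00340758 + 0.00366015 = 0.00914873
So the posterior for Mode I is 0.002081 / 0.00914873 ≈ 0.227.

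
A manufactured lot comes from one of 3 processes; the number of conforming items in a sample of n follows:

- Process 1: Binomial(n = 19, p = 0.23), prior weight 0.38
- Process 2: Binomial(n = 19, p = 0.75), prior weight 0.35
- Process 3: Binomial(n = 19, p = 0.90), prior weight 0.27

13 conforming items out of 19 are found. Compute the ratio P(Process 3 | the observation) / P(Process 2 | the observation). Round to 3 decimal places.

Only the two components matter; the odds are (π_i f_i(x)) / (π_j f_j(x)).
Binomial probabilities:
  f_1 = C(19,13)·0.23^13·0.77^6 = 27132·5.04036e-09·0.208422 = 2.85028e-05
  f_2 = C(19,13)·0.75^13·0.25^6 = 27132·0.0237573·0.000244141 = 0.157369
  f_3 = C(19,13)·0.90^13·0.10^6 = 27132·0.254187·1e-06 = 0.00689659
Posterior odds = (π_3·f_3) / (π_2·f_2) = (0.27·0.00689659) / (0.35·0.157369) = 0.00186208 / 0.055079 ≈ 0.034

0.034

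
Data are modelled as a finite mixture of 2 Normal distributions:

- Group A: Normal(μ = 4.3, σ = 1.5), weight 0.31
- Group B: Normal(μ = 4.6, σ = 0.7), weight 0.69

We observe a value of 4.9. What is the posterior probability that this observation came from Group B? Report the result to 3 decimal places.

The responsibility of component k is π_k f_k(x) divided by Σ_j π_j f_j(x).
Evaluate each component's likelihood at the observed value:
  f_A = (1/(1.5·√(2π)))·exp(−(4.9−4.3)²/(2·1.5²)) = 0.265962·exp(-0.08000) = 0.245513
  f_B = (1/(0.7·√(2π)))·exp(−(4.9−4.6)²/(2·0.7²)) = 0.569918·exp(-0.09184) = 0.51991
Prior × likelihood for each component:
  π_A·f_A = 0.31 × 0.245513 = 0.0761092
  π_B·f_B = 0.69 × 0.51991 = 0.358738
Denominator: 0.0761092 + 0.358738 = 0.434847
So the posterior for Group B is 0.358738 / 0.434847 ≈ 0.825.

0.825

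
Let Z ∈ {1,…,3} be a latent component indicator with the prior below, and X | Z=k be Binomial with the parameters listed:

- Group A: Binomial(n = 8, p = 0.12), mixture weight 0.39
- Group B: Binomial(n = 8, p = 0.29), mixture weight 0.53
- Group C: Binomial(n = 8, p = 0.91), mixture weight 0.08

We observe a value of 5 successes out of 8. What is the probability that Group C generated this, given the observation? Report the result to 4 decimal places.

0.0842

P(component k | x) = w_k·f_k(x) / marginal(x), where marginal(x) = Σ_j w_j·f_j(x).
Component likelihoods at x = 5 successes out of 8:
  f_A = C(8,5)·0.12^5·0.88^3 = 56·2.48832e-05·0.681472 = 0.000949603
  f_B = C(8,5)·0.29^5·0.71^3 = 56·0.00205111·0.357911 = 0.0411105
  f_C = C(8,5)·0.91^5·0.09^3 = 56·0.624032·0.000729 = 0.0254755
Prior × likelihood for each component:
  w_A·f_A = 0.39 × 0.000949603 = 0.000370345
  w_B·f_B = 0.53 × 0.0411105 = 0.0217886
  w_C·f_C = 0.08 × 0.0254755 = 0.00203804
Normaliser: 0.000370345 + 0.0217886 + 0.00203804 = 0.024197
Responsibility of Group C: 0.00203804 / 0.024197 ≈ 0.0842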